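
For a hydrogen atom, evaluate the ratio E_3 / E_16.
28.444444

Using E_n = -13.6057 Z² / n² eV with Z = 1:

E_3 = -13.6057 / 3² = -13.6057 / 9 = -1.511744444444 eV
E_16 = -13.6057 / 16² = -13.6057 / 256 = -0.053147265625 eV

The ratio is:
E_3/E_16 = (-1.511744444444) / (-0.053147265625)
E_3/E_16 = (-13.6057/9) / (-13.6057/256)
E_3/E_16 = 256/9
E_3/E_16 = 28.444444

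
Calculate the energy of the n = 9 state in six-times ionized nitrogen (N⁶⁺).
-8.231 eV

For hydrogen-like ions, the energy levels scale with Z²:
E_n = -13.6057 Z² / n² eV

For N⁶⁺ (Z = 7) at n = 9:
E_9 = -13.6057 × 7² / 9²
E_9 = -13.6057 × 49 / 81
E_9 = -666.6793 / 81
E_9 = -8.231 eV

The energy is 49 times more negative than hydrogen at the same n due to the stronger nuclear charge.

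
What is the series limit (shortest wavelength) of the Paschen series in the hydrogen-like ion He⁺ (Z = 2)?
205.035 nm

The series limit corresponds to the transition from n = ∞ to n = 3.
This is the highest energy (shortest wavelength) transition in the Paschen series.

E_∞ = 0 eV
E_3 = -13.6057 × 2² / 3² = -6.0469778 eV

Energy at series limit:
ΔE = E_∞ - E_3 = 0 - (-6.0469778) = 6.0469778 eV
λ = hc/E = 1239.84 eV·nm / 6.0469778 eV = 205.035 nm

This energy equals the ionization energy from the n = 3 state of He⁺.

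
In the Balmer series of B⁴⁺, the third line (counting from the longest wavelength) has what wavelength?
17.357 nm

The lines of a series are numbered from the longest wavelength (smallest ΔE) outward; the third line is the transition from n = n_f + 3 to n_f.
The Balmer series has all transitions ending at n_f = 2.

For B⁴⁺ (Z = 5), the third line (γ-line) is the jump from n = 5 to n = 2:
E_5 = -13.6057 × 5² / 5² = -13.60570 eV
E_2 = -13.6057 × 5² / 2² = -85.03563 eV
ΔE = E_5 - E_2 = 71.42993 eV

λ = hc/E = 1239.84 eV·nm / 71.42993 eV
λ = 17.357 nm

This is the γ-line of the Balmer series in B⁴⁺.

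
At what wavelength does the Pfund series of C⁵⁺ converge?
63.2823 nm

The series limit corresponds to the transition from n = ∞ to n = 5.
This is the highest energy (shortest wavelength) transition in the Pfund series.

E_∞ = 0 eV
E_5 = -13.6057 × 6² / 5² = -19.592208 eV

Energy at series limit:
ΔE = E_∞ - E_5 = 0 - (-19.592208) = 19.592208 eV
λ = hc/E = 1239.84 eV·nm / 19.592208 eV = 63.2823 nm

This energy equals the ionization energy from the n = 5 state of C⁵⁺.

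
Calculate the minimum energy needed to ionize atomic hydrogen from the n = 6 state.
0.377936 eV

The ionization energy is the energy needed to remove the electron completely (n → ∞).

For hydrogen, E_n = -13.6057 eV / n².

At n = 6: E_6 = -13.6057 / 6² = -0.377936111 eV
At n = ∞: E_∞ = 0 eV

Ionization energy = E_∞ - E_6 = 0 - (-0.377936111) = 0.377936111 eV
Ionization energy ≈ 0.377936 eV

This is also called the binding energy of the electron in state n = 6.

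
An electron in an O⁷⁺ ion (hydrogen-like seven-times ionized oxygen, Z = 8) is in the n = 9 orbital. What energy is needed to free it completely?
10.7502 eV

The ionization energy is the energy needed to remove the electron completely (n → ∞).

For a hydrogen-like ion with Z = 8, E_n = -13.6057 Z² / n² eV.

At n = 9: E_9 = -13.6057 × 8² / 9² = -10.7501827 eV
At n = ∞: E_∞ = 0 eV

Ionization energy = E_∞ - E_9 = 0 - (-10.7501827) = 10.7501827 eV
Ionization energy ≈ 10.7502 eV

This is also called the binding energy of the electron in state n = 9.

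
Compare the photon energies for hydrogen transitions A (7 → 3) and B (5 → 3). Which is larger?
7 → 3

Calculate the energy for each transition:

Transition 7 → 3:
ΔE₁ = |E_3 - E_7| = |-13.6057/3² - (-13.6057/7²)|
ΔE₁ = |-1.51174444 - (-0.27766735)| = 1.23408 eV

Transition 5 → 3:
ΔE₂ = |E_3 - E_5| = |-13.6057/3² - (-13.6057/5²)|
ΔE₂ = |-1.51174444 - (-0.54422800)| = 0.96752 eV

Since 1.23408 eV > 0.96752 eV, the transition 7 → 3 emits the more energetic photon.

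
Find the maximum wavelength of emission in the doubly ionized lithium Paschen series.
208.2892 nm

The longest wavelength corresponds to the smallest energy transition in the series.
The Paschen series has all transitions ending at n_f = 3.

For Li²⁺ (Z = 3), the first line (α-line) is the jump from n = 4 to n = 3:
E_4 = -13.6057 × 3² / 4² = -7.65320625 eV
E_3 = -13.6057 × 3² / 3² = -13.60570000 eV
ΔE = E_4 - E_3 = 5.95249375 eV

λ = hc/E = 1239.84 eV·nm / 5.95249375 eV
λ = 208.2892 nm

This is the α-line of the Paschen series in Li²⁺.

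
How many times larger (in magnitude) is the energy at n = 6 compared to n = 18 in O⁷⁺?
9.00

Using E_n = -13.6057 Z² / n² eV with Z = 8:

E_6 = -13.6057 × 8² / 6² = -870.7648 / 36 = -24.18791111 eV
E_18 = -13.6057 × 8² / 18² = -870.7648 / 324 = -2.68754568 eV

The ratio is:
E_6/E_18 = (-24.18791111) / (-2.68754568)
E_6/E_18 = (-870.7648/36) / (-870.7648/324)
E_6/E_18 = 324/36
E_6/E_18 = 9.00
(Note: the Z² factors cancel in the ratio.)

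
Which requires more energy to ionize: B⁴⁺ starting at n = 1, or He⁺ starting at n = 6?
B⁴⁺ at n = 1 (E = -340.1425 eV)

Using E_n = -13.6057 Z² / n² eV:

B⁴⁺ (Z = 5) at n = 1:
E = -13.6057 × 5² / 1² = -13.6057 × 25 / 1 = -340.1425000 eV

He⁺ (Z = 2) at n = 6:
E = -13.6057 × 2² / 6² = -13.6057 × 4 / 36 = -1.5117444 eV

Since -340.1425000 eV < -1.5117444 eV,
B⁴⁺ at n = 1 is more tightly bound (requires more energy to ionize).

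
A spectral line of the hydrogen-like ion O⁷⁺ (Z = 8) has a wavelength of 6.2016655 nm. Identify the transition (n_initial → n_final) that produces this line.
n = 7 → n = 2

First, find the photon energy from the wavelength (hc = 1239.84 eV·nm):
E = hc/λ = 1239.84 eV·nm / 6.2016655 nm = 199.92049 eV

The energy levels of O⁷⁺ satisfy E_n = -13.6057 × 8² / n² eV, so an emission n_i → n_f releases
ΔE = 13.6057 × 8² × (1/n_f² − 1/n_i²) eV.

Setting ΔE equal to the photon energy:
1/n_f² − 1/n_i² = 199.92049 / (13.6057 × 8²) = 0.22959184

Since 1/n_i² must be positive, we need 1/n_f² > 0.22959184, i.e. n_f ≤ 2. For each allowed n_f, solve n_i = (1/n_f² − 0.22959184)^(−1/2) and check whether it is a whole number:
  n_f = 1: 1/n_i² = 1.00000000 − 0.22959184 = 0.77040816 → n_i = 1.139  (not an integer) ✗
  n_f = 2: 1/n_i² = 0.25000000 − 0.22959184 = 0.02040816 → n_i = 7.000  → integer, n_i = 7 ✓

Only n_f = 2 gives an integer upper level, n_i = 7.

The transition is from n = 7 to n = 2 (emission).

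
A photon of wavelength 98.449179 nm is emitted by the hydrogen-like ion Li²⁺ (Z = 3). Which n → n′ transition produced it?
n = 11 → n = 3

First, find the photon energy from the wavelength (hc = 1239.84 eV·nm):
E = hc/λ = 1239.84 eV·nm / 98.449179 nm = 12.593706 eV

The energy levels of Li²⁺ satisfy E_n = -13.6057 × 3² / n² eV, so an emission n_i → n_f releases
ΔE = 13.6057 × 3² × (1/n_f² − 1/n_i²) eV.

Setting ΔE equal to the photon energy:
1/n_f² − 1/n_i² = 12.593706 / (13.6057 × 3²) = 0.10284665

Since 1/n_i² must be positive, we need 1/n_f² > 0.10284665, i.e. n_f ≤ 3. For each allowed n_f, solve n_i = (1/n_f² − 0.10284665)^(−1/2) and check whether it is a whole number:
  n_f = 1: 1/n_i² = 1.00000000 − 0.10284665 = 0.89715335 → n_i = 1.056  (not an integer) ✗
  n_f = 2: 1/n_i² = 0.25000000 − 0.10284665 = 0.14715335 → n_i = 2.607  (not an integer) ✗
  n_f = 3: 1/n_i² = 0.11111111 − 0.10284665 = 0.00826446 → n_i = 11.000  → integer, n_i = 11 ✓

Only n_f = 3 gives an integer upper level, n_i = 11.

The transition is from n = 11 to n = 3 (emission).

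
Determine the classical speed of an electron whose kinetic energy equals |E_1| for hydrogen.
2.188e+06 m/s (or 0.72974% of c)

The binding energy at n = 1 for hydrogen is:
E_1 = -13.6057/1² = -13.6057000 eV
|E_1| = 13.6057000 eV

Convert to Joules:
KE = 13.6057000 eV × (1.602177 × 10⁻¹⁹ J/eV) = 2.17987e-18 J

Using KE = ½mv²:
v = √(2·KE/m_e)
v = √(2 × 2.17987e-18 J / 9.10938 × 10⁻³¹ kg)
v = 2.188e+06 m/s

This is approximately 0.72974% the speed of light.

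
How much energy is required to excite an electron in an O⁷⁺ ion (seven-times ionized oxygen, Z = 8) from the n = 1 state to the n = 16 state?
867.363375 eV

The energy levels of a hydrogen-like atom are E_n = -13.6057 Z² eV / n².

Energy at n = 1: E_1 = -13.6057 × 8² / 1² = -870.764800000 eV
Energy at n = 16: E_16 = -13.6057 × 8² / 16² = -3.401425000 eV

The excitation energy is the difference:
ΔE = E_16 - E_1
ΔE = -3.401425000 - (-870.764800000)
ΔE = 867.363375 eV

Since this is positive, energy must be absorbed (photon absorption).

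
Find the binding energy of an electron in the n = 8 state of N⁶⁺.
10.416864 eV

The ionization energy is the energy needed to remove the electron completely (n → ∞).

For a hydrogen-like ion with Z = 7, E_n = -13.6057 Z² / n² eV.

At n = 8: E_8 = -13.6057 × 7² / 8² = -10.416864063 eV
At n = ∞: E_∞ = 0 eV

Ionization energy = E_∞ - E_8 = 0 - (-10.416864063) = 10.416864063 eV
Ionization energy ≈ 10.416864 eV

This is also called the binding energy of the electron in state n = 8.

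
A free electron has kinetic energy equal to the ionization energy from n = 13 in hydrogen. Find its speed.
1.683e+05 m/s (or 0.06% of c)

The binding energy at n = 13 for hydrogen is:
E_13 = -13.6057/13² = -0.08050710 eV
|E_13| = 0.08050710 eV

Convert to Joules:
KE = 0.08050710 eV × (1.602177 × 10⁻¹⁹ J/eV) = 1.28987e-20 J

Using KE = ½mv²:
v = √(2·KE/m_e)
v = √(2 × 1.28987e-20 J / 9.10938 × 10⁻³¹ kg)
v = 1.683e+05 m/s

This is approximately 0.06% the speed of light.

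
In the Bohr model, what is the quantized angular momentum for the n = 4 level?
4.21829e-34 J·s (or 4ℏ)

In the Bohr model, angular momentum is quantized:
L = nℏ

where ℏ = h/(2π) = 1.0545718e-34 J·s

For n = 4:
L = 4 × 1.0545718e-34 J·s
L = 4.21829e-34 J·s

This can also be written as L = 4ℏ.
The angular momentum is an integer multiple of the reduced Planck constant.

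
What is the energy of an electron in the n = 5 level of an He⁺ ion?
-2.17691 eV

For hydrogen-like ions, the energy levels scale with Z²:
E_n = -13.6057 Z² / n² eV

For He⁺ (Z = 2) at n = 5:
E_5 = -13.6057 × 2² / 5²
E_5 = -13.6057 × 4 / 25
E_5 = -54.4228 / 25
E_5 = -2.17691 eV

The energy is 4 times more negative than hydrogen at the same n due to the stronger nuclear charge.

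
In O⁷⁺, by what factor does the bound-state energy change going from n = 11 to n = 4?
7.5625

Using E_n = -13.6057 Z² / n² eV with Z = 8:

E_4 = -13.6057 × 8² / 4² = -870.7648 / 16 = -54.422800000 eV
E_11 = -13.6057 × 8² / 11² = -870.7648 / 121 = -7.196403306 eV

The ratio is:
E_4/E_11 = (-54.422800000) / (-7.196403306)
E_4/E_11 = (-870.7648/16) / (-870.7648/121)
E_4/E_11 = 121/16
E_4/E_11 = 7.5625
(Note: the Z² factors cancel in the ratio.)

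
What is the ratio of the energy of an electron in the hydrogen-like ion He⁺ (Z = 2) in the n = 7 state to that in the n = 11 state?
2.47

Using E_n = -13.6057 Z² / n² eV with Z = 2:

E_7 = -13.6057 × 2² / 7² = -54.4228 / 49 = -1.11066939 eV
E_11 = -13.6057 × 2² / 11² = -54.4228 / 121 = -0.44977521 eV

The ratio is:
E_7/E_11 = (-1.11066939) / (-0.44977521)
E_7/E_11 = (-54.4228/49) / (-54.4228/121)
E_7/E_11 = 121/49
E_7/E_11 = 2.47
(Note: the Z² factors cancel in the ratio.)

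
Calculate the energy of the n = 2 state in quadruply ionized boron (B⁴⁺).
-85.04 eV

For hydrogen-like ions, the energy levels scale with Z²:
E_n = -13.6057 Z² / n² eV

For B⁴⁺ (Z = 5) at n = 2:
E_2 = -13.6057 × 5² / 2²
E_2 = -13.6057 × 25 / 4
E_2 = -340.1425 / 4
E_2 = -85.04 eV

The energy is 25 times more negative than hydrogen at the same n due to the stronger nuclear charge.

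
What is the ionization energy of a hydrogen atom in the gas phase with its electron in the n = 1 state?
13.6057 eV

The ionization energy is the energy needed to remove the electron completely (n → ∞).

For hydrogen, E_n = -13.6057 eV / n².

At n = 1: E_1 = -13.6057 / 1² = -13.6057000 eV
At n = ∞: E_∞ = 0 eV

Ionization energy = E_∞ - E_1 = 0 - (-13.6057000) = 13.6057000 eV
Ionization energy ≈ 13.6057 eV

This is also called the binding energy of the electron in state n = 1.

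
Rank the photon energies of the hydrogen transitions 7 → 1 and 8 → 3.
7 → 1

Calculate the energy for each transition:

Transition 7 → 1:
ΔE₁ = |E_1 - E_7| = |-13.6057/1² - (-13.6057/7²)|
ΔE₁ = |-13.605700000000 - (-0.277667346939)| = 13.328032653 eV

Transition 8 → 3:
ΔE₂ = |E_3 - E_8| = |-13.6057/3² - (-13.6057/8²)|
ΔE₂ = |-1.511744444444 - (-0.212589062500)| = 1.299155382 eV

Since 13.328032653 eV > 1.299155382 eV, the transition 7 → 1 emits the more energetic photon.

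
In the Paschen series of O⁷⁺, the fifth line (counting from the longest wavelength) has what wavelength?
14.91 nm

The lines of a series are numbered from the longest wavelength (smallest ΔE) outward; the fifth line is the transition from n = n_f + 5 to n_f.
The Paschen series has all transitions ending at n_f = 3.

For O⁷⁺ (Z = 8), the fifth line (ε-line) is the jump from n = 8 to n = 3:
E_8 = -13.6057 × 8² / 8² = -13.6057 eV
E_3 = -13.6057 × 8² / 3² = -96.7516 eV
ΔE = E_8 - E_3 = 83.1459 eV

λ = hc/E = 1239.84 eV·nm / 83.1459 eV
λ = 14.91 nm

This is the ε-line of the Paschen series in O⁷⁺.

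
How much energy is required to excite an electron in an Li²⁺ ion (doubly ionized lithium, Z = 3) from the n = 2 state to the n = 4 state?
22.95962 eV

The energy levels of a hydrogen-like atom are E_n = -13.6057 Z² eV / n².

Energy at n = 2: E_2 = -13.6057 × 3² / 2² = -30.61282500 eV
Energy at n = 4: E_4 = -13.6057 × 3² / 4² = -7.65320625 eV

The excitation energy is the difference:
ΔE = E_4 - E_2
ΔE = -7.65320625 - (-30.61282500)
ΔE = 22.95962 eV

Since this is positive, energy must be absorbed (photon absorption).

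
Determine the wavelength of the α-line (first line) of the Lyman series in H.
121.502 nm

The longest wavelength corresponds to the smallest energy transition in the series.
The Lyman series has all transitions ending at n_f = 1.

For H, the first line (α-line) is the jump from n = 2 to n = 1:
E_2 = -13.6057 / 2² = -3.401425 eV
E_1 = -13.6057 / 1² = -13.605700 eV
ΔE = E_2 - E_1 = 10.204275 eV

λ = hc/E = 1239.84 eV·nm / 10.204275 eV
λ = 121.502 nm

This is the α-line of the Lyman series in H.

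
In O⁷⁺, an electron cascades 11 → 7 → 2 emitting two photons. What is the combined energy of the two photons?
210.495 eV

The energy levels of O⁷⁺ are E_n = -13.6057 × 8² / n² eV.

First transition (11 → 7):
ΔE₁ = |E_7 - E_11|
ΔE₁ = |-17.770710204 - (-7.196403306)| = 10.574307 eV

Second transition (7 → 2):
ΔE₂ = |E_2 - E_7|
ΔE₂ = |-217.691200000 - (-17.770710204)| = 199.920490 eV

Total energy released:
E_total = ΔE₁ + ΔE₂ = 10.574307 + 199.920490 = 210.495 eV

Note: This equals the direct transition 11 → 2: 210.495 eV ✓
Energy is conserved regardless of the path taken.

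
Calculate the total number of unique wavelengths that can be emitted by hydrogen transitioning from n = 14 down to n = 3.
66

The electron can occupy levels n = 3, 4, ..., 14 during de-excitation — that is m = 14 - 3 + 1 = 12 distinct levels.

The number of distinct spectral lines equals the number of ways to choose 2 of these m levels (each pair gives one possible emission transition):

Number of lines = m(m-1)/2 = 12×11/2 = 66

These correspond to all possible transitions between the 12 levels:
14 → 13, 14 → 12, 14 → 11, 14 → 10, 14 → 9, 14 → 8, 14 → 7, 14 → 6...

Each transition produces a photon with a unique energy (and thus wavelength). This count does not depend on Z.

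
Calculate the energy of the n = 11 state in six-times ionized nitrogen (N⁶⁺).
-5.509746 eV

For hydrogen-like ions, the energy levels scale with Z²:
E_n = -13.6057 Z² / n² eV

For N⁶⁺ (Z = 7) at n = 11:
E_11 = -13.6057 × 7² / 11²
E_11 = -13.6057 × 49 / 121
E_11 = -666.6793 / 121
E_11 = -5.509746 eV

The energy is 49 times more negative than hydrogen at the same n due to the stronger nuclear charge.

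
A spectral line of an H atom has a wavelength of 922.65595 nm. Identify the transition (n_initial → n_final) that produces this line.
n = 9 → n = 3

First, find the photon energy from the wavelength (hc = 1239.84 eV·nm):
E = hc/λ = 1239.84 eV·nm / 922.65595 nm = 1.3437728 eV

The energy levels of hydrogen satisfy E_n = -13.6057 / n² eV, so an emission n_i → n_f releases
ΔE = 13.6057 × (1/n_f² − 1/n_i²) eV.

Setting ΔE equal to the photon energy:
1/n_f² − 1/n_i² = 1.3437728 / 13.6057 = 0.098765429

Since 1/n_i² must be positive, we need 1/n_f² > 0.098765429, i.e. n_f ≤ 3. For each allowed n_f, solve n_i = (1/n_f² − 0.098765429)^(−1/2) and check whether it is a whole number:
  n_f = 1: 1/n_i² = 1.000000000 − 0.098765429 = 0.901234571 → n_i = 1.053  (not an integer) ✗
  n_f = 2: 1/n_i² = 0.250000000 − 0.098765429 = 0.151234571 → n_i = 2.571  (not an integer) ✗
  n_f = 3: 1/n_i² = 0.111111111 − 0.098765429 = 0.012345682 → n_i = 9.000  → integer, n_i = 9 ✓

Only n_f = 3 gives an integer upper level, n_i = 9.

The transition is from n = 9 to n = 3 (emission).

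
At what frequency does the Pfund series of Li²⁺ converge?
1.184e+15 Hz

The series limit corresponds to the transition from n = ∞ to n = 5.
This is the highest energy (shortest wavelength) transition in the Pfund series.

E_∞ = 0 eV
E_5 = -13.6057 × 3² / 5² = -4.8980520 eV

Energy at series limit:
ΔE = E_∞ - E_5 = 0 - (-4.8980520) = 4.8980520 eV
E = 4.8980520 eV × (1.602177 × 10⁻¹⁹ J/eV) = 7.84755e-19 J
f = E/h = 7.84755e-19 J / (6.62607 × 10⁻³⁴ J·s) = 1.184e+15 Hz

This energy equals the ionization energy from the n = 5 state of Li²⁺.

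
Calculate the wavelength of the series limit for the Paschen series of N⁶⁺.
16.737523 nm

The series limit corresponds to the transition from n = ∞ to n = 3.
This is the highest energy (shortest wavelength) transition in the Paschen series.

E_∞ = 0 eV
E_3 = -13.6057 × 7² / 3² = -74.07547778 eV

Energy at series limit:
ΔE = E_∞ - E_3 = 0 - (-74.07547778) = 74.07547778 eV
λ = hc/E = 1239.84 eV·nm / 74.07547778 eV = 16.737523 nm

This energy equals the ionization energy from the n = 3 state of N⁶⁺.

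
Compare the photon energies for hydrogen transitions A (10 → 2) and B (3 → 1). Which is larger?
3 → 1

Calculate the energy for each transition:

Transition 10 → 2:
ΔE₁ = |E_2 - E_10| = |-13.6057/2² - (-13.6057/10²)|
ΔE₁ = |-3.401425000 - (-0.136057000)| = 3.265368 eV

Transition 3 → 1:
ΔE₂ = |E_1 - E_3| = |-13.6057/1² - (-13.6057/3²)|
ΔE₂ = |-13.605700000 - (-1.511744444)| = 12.093956 eV

Since 12.093956 eV > 3.265368 eV, the transition 3 → 1 emits the more energetic photon.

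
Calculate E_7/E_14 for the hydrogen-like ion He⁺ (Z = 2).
4.000

Using E_n = -13.6057 Z² / n² eV with Z = 2:

E_7 = -13.6057 × 2² / 7² = -54.4228 / 49 = -1.110669388 eV
E_14 = -13.6057 × 2² / 14² = -54.4228 / 196 = -0.277667347 eV

The ratio is:
E_7/E_14 = (-1.110669388) / (-0.277667347)
E_7/E_14 = (-54.4228/49) / (-54.4228/196)
E_7/E_14 = 196/49
E_7/E_14 = 4.000
(Note: the Z² factors cancel in the ratio.)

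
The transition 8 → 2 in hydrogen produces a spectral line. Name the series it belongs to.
Balmer series

The spectral series in hydrogen are named based on the final (lower) energy level:
- Lyman series: n_final = 1 (ultraviolet)
- Balmer series: n_final = 2 (visible/near-UV)
- Paschen series: n_final = 3 (infrared)
- Brackett series: n_final = 4 (infrared)
- Pfund series: n_final = 5 (far infrared)

Since this transition ends at n = 2, it belongs to the Balmer series.

For reference, this 8 → 2 line has photon energy
ΔE = 13.6057 eV × (1/2² - 1/8²) = 3.1888359 eV,
corresponding to wavelength λ = hc/ΔE = 1239.84 eV·nm / 3.1888359 eV = 388.806 nm in the visible/near-UV region.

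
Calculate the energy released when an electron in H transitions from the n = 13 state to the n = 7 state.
0.1972 eV

The energy levels are E_n = -13.6057 eV / n².

Energy at n = 13: E_13 = -13.6057 / 13² = -0.0805071 eV
Energy at n = 7: E_7 = -13.6057 / 7² = -0.2776673 eV

For emission (electron falling to lower state), the photon energy is:
E_photon = E_13 - E_7 = |-0.0805071 - (-0.2776673)|
E_photon = 0.1972 eV

This energy is carried away by the emitted photon.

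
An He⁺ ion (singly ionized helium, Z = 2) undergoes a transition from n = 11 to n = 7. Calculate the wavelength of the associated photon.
1876.004 nm

First, find the transition energy using E_n = -13.6057 Z² / n² eV:
E_11 = -13.6057 × 2² / 11² = -0.449775207 eV
E_7 = -13.6057 × 2² / 7² = -1.110669388 eV

Photon energy: |ΔE| = |E_7 - E_11| = 0.660894181 eV

Convert to wavelength using E = hc/λ with hc = 1239.84 eV·nm:
λ = hc/E = 1239.84 eV·nm / 0.660894181 eV
λ = 1876.004 nm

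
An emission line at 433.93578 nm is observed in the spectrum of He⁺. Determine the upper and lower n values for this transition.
n = 10 → n = 4

First, find the photon energy from the wavelength (hc = 1239.84 eV·nm):
E = hc/λ = 1239.84 eV·nm / 433.93578 nm = 2.8571970 eV

The energy levels of He⁺ satisfy E_n = -13.6057 × 2² / n² eV, so an emission n_i → n_f releases
ΔE = 13.6057 × 2² × (1/n_f² − 1/n_i²) eV.

Setting ΔE equal to the photon energy:
1/n_f² − 1/n_i² = 2.8571970 / (13.6057 × 2²) = 0.052500000

Since 1/n_i² must be positive, we need 1/n_f² > 0.052500000, i.e. n_f ≤ 4. For each allowed n_f, solve n_i = (1/n_f² − 0.052500000)^(−1/2) and check whether it is a whole number:
  n_f = 1: 1/n_i² = 1.000000000 − 0.052500000 = 0.947500000 → n_i = 1.027  (not an integer) ✗
  n_f = 2: 1/n_i² = 0.250000000 − 0.052500000 = 0.197500000 → n_i = 2.250  (not an integer) ✗
  n_f = 3: 1/n_i² = 0.111111111 − 0.052500000 = 0.058611111 → n_i = 4.131  (not an integer) ✗
  n_f = 4: 1/n_i² = 0.062500000 − 0.052500000 = 0.010000000 → n_i = 10.000  → integer, n_i = 10 ✓

Only n_f = 4 gives an integer upper level, n_i = 10.

The transition is from n = 10 to n = 4 (emission).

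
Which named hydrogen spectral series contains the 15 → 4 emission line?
Brackett series

The spectral series in hydrogen are named based on the final (lower) energy level:
- Lyman series: n_final = 1 (ultraviolet)
- Balmer series: n_final = 2 (visible/near-UV)
- Paschen series: n_final = 3 (infrared)
- Brackett series: n_final = 4 (infrared)
- Pfund series: n_final = 5 (far infrared)

Since this transition ends at n = 4, it belongs to the Brackett series.

For reference, this 15 → 4 line has photon energy
ΔE = 13.6057 eV × (1/4² - 1/15²) = 0.7898864722 eV,
corresponding to wavelength λ = hc/ΔE = 1239.84 eV·nm / 0.7898864722 eV = 1569.6433 nm in the infrared region.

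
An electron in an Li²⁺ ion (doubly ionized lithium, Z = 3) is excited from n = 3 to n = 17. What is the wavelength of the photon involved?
94.0556 nm

First, find the transition energy using E_n = -13.6057 Z² / n² eV:
E_3 = -13.6057 × 3² / 3² = -13.605700 eV
E_17 = -13.6057 × 3² / 17² = -0.423707 eV

Photon energy: |ΔE| = |E_17 - E_3| = 13.181993 eV

Convert to wavelength using E = hc/λ with hc = 1239.84 eV·nm:
λ = hc/E = 1239.84 eV·nm / 13.181993 eV
λ = 94.0556 nm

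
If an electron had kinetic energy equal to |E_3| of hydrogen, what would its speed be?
7.29231e+05 m/s (or 0.24% of c)

The binding energy at n = 3 for hydrogen is:
E_3 = -13.6057/3² = -1.51174444 eV
|E_3| = 1.51174444 eV

Convert to Joules:
KE = 1.51174444 eV × (1.602177 × 10⁻¹⁹ J/eV) = 2.4220822e-19 J

Using KE = ½mv²:
v = √(2·KE/m_e)
v = √(2 × 2.4220822e-19 J / 9.10938 × 10⁻³¹ kg)
v = 7.29231e+05 m/s

This is approximately 0.24% the speed of light.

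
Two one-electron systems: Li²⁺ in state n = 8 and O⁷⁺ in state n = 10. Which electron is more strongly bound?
O⁷⁺ at n = 10 (E = -8.7076 eV)

Using E_n = -13.6057 Z² / n² eV:

Li²⁺ (Z = 3) at n = 8:
E = -13.6057 × 3² / 8² = -13.6057 × 9 / 64 = -1.9133016 eV

O⁷⁺ (Z = 8) at n = 10:
E = -13.6057 × 8² / 10² = -13.6057 × 64 / 100 = -8.7076480 eV

Since -8.7076480 eV < -1.9133016 eV,
O⁷⁺ at n = 10 is more tightly bound (requires more energy to ionize).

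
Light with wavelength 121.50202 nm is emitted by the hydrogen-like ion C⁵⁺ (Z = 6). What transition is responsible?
n = 12 → n = 6

First, find the photon energy from the wavelength (hc = 1239.84 eV·nm):
E = hc/λ = 1239.84 eV·nm / 121.50202 nm = 10.204275 eV

The energy levels of C⁵⁺ satisfy E_n = -13.6057 × 6² / n² eV, so an emission n_i → n_f releases
ΔE = 13.6057 × 6² × (1/n_f² − 1/n_i²) eV.

Setting ΔE equal to the photon energy:
1/n_f² − 1/n_i² = 10.204275 / (13.6057 × 6²) = 0.020833333

Since 1/n_i² must be positive, we need 1/n_f² > 0.020833333, i.e. n_f ≤ 6. For each allowed n_f, solve n_i = (1/n_f² − 0.020833333)^(−1/2) and check whether it is a whole number:
  n_f = 1: 1/n_i² = 1.000000000 − 0.020833333 = 0.979166667 → n_i = 1.011  (not an integer) ✗
  n_f = 2: 1/n_i² = 0.250000000 − 0.020833333 = 0.229166667 → n_i = 2.089  (not an integer) ✗
  n_f = 3: 1/n_i² = 0.111111111 − 0.020833333 = 0.090277778 → n_i = 3.328  (not an integer) ✗
  n_f = 4: 1/n_i² = 0.062500000 − 0.020833333 = 0.041666667 → n_i = 4.899  (not an integer) ✗
  n_f = 5: 1/n_i² = 0.040000000 − 0.020833333 = 0.019166667 → n_i = 7.223  (not an integer) ✗
  n_f = 6: 1/n_i² = 0.027777778 − 0.020833333 = 0.006944445 → n_i = 12.000  → integer, n_i = 12 ✓

Only n_f = 6 gives an integer upper level, n_i = 12.

The transition is from n = 12 to n = 6 (emission).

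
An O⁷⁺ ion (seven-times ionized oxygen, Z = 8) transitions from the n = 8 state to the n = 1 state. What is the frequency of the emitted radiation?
2.073e+17 Hz

First, find the transition energy:
E_8 = -13.6057 × 8² / 8² = -13.605700 eV
E_1 = -13.6057 × 8² / 1² = -870.764800 eV
|ΔE| = |E_1 - E_8| = 857.159100 eV

Convert to Joules: E = 857.159100 eV × (1.602177 × 10⁻¹⁹ J/eV) = 1.37332e-16 J

Using E = hf:
f = E/h = 1.37332e-16 J / (6.62607 × 10⁻³⁴ J·s)
f = 2.073e+17 Hz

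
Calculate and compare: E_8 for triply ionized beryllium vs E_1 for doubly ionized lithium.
Li²⁺ at n = 1 (E = -122.451 eV)

Using E_n = -13.6057 Z² / n² eV:

Be³⁺ (Z = 4) at n = 8:
E = -13.6057 × 4² / 8² = -13.6057 × 16 / 64 = -3.401425 eV

Li²⁺ (Z = 3) at n = 1:
E = -13.6057 × 3² / 1² = -13.6057 × 9 / 1 = -122.451300 eV

Since -122.451300 eV < -3.401425 eV,
Li²⁺ at n = 1 is more tightly bound (requires more energy to ionize).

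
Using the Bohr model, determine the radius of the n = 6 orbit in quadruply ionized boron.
0.381008 nm (or 3.810076 Å)

The Bohr radius formula is:
r_n = n² a₀ / Z

where a₀ = 0.052917721 nm is the Bohr radius.

For B⁴⁺ (Z = 5) at n = 6:
r_6 = 6² × 0.052917721 nm / 5
r_6 = 36 × 0.052917721 nm / 5
r_6 = 1.9050380 nm / 5
r_6 = 0.381008 nm

The electron orbits at approximately 0.381008 nm from the nucleus.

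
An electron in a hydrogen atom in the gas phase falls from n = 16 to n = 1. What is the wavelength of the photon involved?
91.4839 nm

First, find the transition energy using E_n = -13.6057 / n² eV:
E_16 = -13.6057 / 16² = -0.053147 eV
E_1 = -13.6057 / 1² = -13.605700 eV

Photon energy: |ΔE| = |E_1 - E_16| = 13.552553 eV

Convert to wavelength using E = hc/λ with hc = 1239.84 eV·nm:
λ = hc/E = 1239.84 eV·nm / 13.552553 eV
λ = 91.4839 nm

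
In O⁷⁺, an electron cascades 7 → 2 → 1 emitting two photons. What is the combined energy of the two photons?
852.994 eV

The energy levels of O⁷⁺ are E_n = -13.6057 × 8² / n² eV.

First transition (7 → 2):
ΔE₁ = |E_2 - E_7|
ΔE₁ = |-217.691200000 - (-17.770710204)| = 199.920490 eV

Second transition (2 → 1):
ΔE₂ = |E_1 - E_2|
ΔE₂ = |-870.764800000 - (-217.691200000)| = 653.073600 eV

Total energy released:
E_total = ΔE₁ + ΔE₂ = 199.920490 + 653.073600 = 852.994 eV

Note: This equals the direct transition 7 → 1: 852.994 eV ✓
Energy is conserved regardless of the path taken.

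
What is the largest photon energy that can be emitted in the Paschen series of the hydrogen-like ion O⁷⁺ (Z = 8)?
96.75164 eV

The series limit corresponds to the transition from n = ∞ to n = 3.
This is the highest energy (shortest wavelength) transition in the Paschen series.

E_∞ = 0 eV
E_3 = -13.6057 × 8² / 3² = -96.75164 eV

Energy at series limit:
ΔE = E_∞ - E_3 = 0 - (-96.75164) = 96.75164 eV

This energy equals the ionization energy from the n = 3 state of O⁷⁺.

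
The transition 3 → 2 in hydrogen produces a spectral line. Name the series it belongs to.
Balmer series

The spectral series in hydrogen are named based on the final (lower) energy level:
- Lyman series: n_final = 1 (ultraviolet)
- Balmer series: n_final = 2 (visible/near-UV)
- Paschen series: n_final = 3 (infrared)
- Brackett series: n_final = 4 (infrared)
- Pfund series: n_final = 5 (far infrared)

Since this transition ends at n = 2, it belongs to the Balmer series.

For reference, this 3 → 2 line has photon energy
ΔE = 13.6057 eV × (1/2² - 1/3²) = 1.889681 eV,
corresponding to wavelength λ = hc/ΔE = 1239.84 eV·nm / 1.889681 eV = 656.11 nm in the visible/near-UV region.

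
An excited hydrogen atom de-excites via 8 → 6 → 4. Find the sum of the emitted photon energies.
0.64 eV

The energy levels of hydrogen are E_n = -13.6057 / n² eV.

First transition (8 → 6):
ΔE₁ = |E_6 - E_8|
ΔE₁ = |-0.37793611 - (-0.21258906)| = 0.16535 eV

Second transition (6 → 4):
ΔE₂ = |E_4 - E_6|
ΔE₂ = |-0.85035625 - (-0.37793611)| = 0.47242 eV

Total energy released:
E_total = ΔE₁ + ΔE₂ = 0.16535 + 0.47242 = 0.64 eV

Note: This equals the direct transition 8 → 4: 0.64 eV ✓
Energy is conserved regardless of the path taken.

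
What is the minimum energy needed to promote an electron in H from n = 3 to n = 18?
1.47 eV

The energy levels of a hydrogen-like atom are E_n = -13.6057 eV / n².

Energy at n = 3: E_3 = -13.6057 / 3² = -1.51174 eV
Energy at n = 18: E_18 = -13.6057 / 18² = -0.04199 eV

The excitation energy is the difference:
ΔE = E_18 - E_3
ΔE = -0.04199 - (-1.51174)
ΔE = 1.47 eV

Since this is positive, energy must be absorbed (photon absorption).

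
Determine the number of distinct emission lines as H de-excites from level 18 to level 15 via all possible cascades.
6

The electron can occupy levels n = 15, 16, ..., 18 during de-excitation — that is m = 18 - 15 + 1 = 4 distinct levels.

The number of distinct spectral lines equals the number of ways to choose 2 of these m levels (each pair gives one possible emission transition):

Number of lines = m(m-1)/2 = 4×3/2 = 6

These correspond to all possible transitions between the 4 levels:
18 → 17, 18 → 16, 18 → 15, 17 → 16, 17 → 15, 16 → 15

Each transition produces a photon with a unique energy (and thus wavelength). This count does not depend on Z.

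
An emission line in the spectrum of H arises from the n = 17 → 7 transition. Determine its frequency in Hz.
5.57561e+13 Hz

First, find the transition energy:
E_17 = -13.6057 / 17² = -0.047078547 eV
E_7 = -13.6057 / 7² = -0.277667347 eV
|ΔE| = |E_7 - E_17| = 0.230588800 eV

Convert to Joules: E = 0.230588800 eV × (1.602177 × 10⁻¹⁹ J/eV) = 3.6944407e-20 J

Using E = hf:
f = E/h = 3.6944407e-20 J / (6.62607 × 10⁻³⁴ J·s)
f = 5.57561e+13 Hz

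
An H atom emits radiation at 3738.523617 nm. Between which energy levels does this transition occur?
n = 8 → n = 5

First, find the photon energy from the wavelength (hc = 1239.84 eV·nm):
E = hc/λ = 1239.84 eV·nm / 3738.523617 nm = 0.33163894 eV

The energy levels of hydrogen satisfy E_n = -13.6057 / n² eV, so an emission n_i → n_f releases
ΔE = 13.6057 × (1/n_f² − 1/n_i²) eV.

Setting ΔE equal to the photon energy:
1/n_f² − 1/n_i² = 0.33163894 / 13.6057 = 0.024375000

Since 1/n_i² must be positive, we need 1/n_f² > 0.024375000, i.e. n_f ≤ 6. For each allowed n_f, solve n_i = (1/n_f² − 0.024375000)^(−1/2) and check whether it is a whole number:
  n_f = 1: 1/n_i² = 1.000000000 − 0.024375000 = 0.975625000 → n_i = 1.012  (not an integer) ✗
  n_f = 2: 1/n_i² = 0.250000000 − 0.024375000 = 0.225625000 → n_i = 2.105  (not an integer) ✗
  n_f = 3: 1/n_i² = 0.111111111 − 0.024375000 = 0.086736111 → n_i = 3.395  (not an integer) ✗
  n_f = 4: 1/n_i² = 0.062500000 − 0.024375000 = 0.038125000 → n_i = 5.121  (not an integer) ✗
  n_f = 5: 1/n_i² = 0.040000000 − 0.024375000 = 0.015625000 → n_i = 8.000  → integer, n_i = 8 ✓
  n_f = 6: 1/n_i² = 0.027777778 − 0.024375000 = 0.003402778 → n_i = 17.143  (not an integer) ✗

Only n_f = 5 gives an integer upper level, n_i = 8.

The transition is from n = 8 to n = 5 (emission).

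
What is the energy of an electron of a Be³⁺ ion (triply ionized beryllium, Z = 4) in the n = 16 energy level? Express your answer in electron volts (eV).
-0.8504 eV

The energy levels of a hydrogen-like atom are given by:
E_n = -13.6057 Z² / n² eV  (with Z = 4 for Be³⁺)

For n = 16:
E_16 = -13.6057 × 4² / 16²
E_16 = -13.6057 × 16 / 256
E_16 = -0.8504 eV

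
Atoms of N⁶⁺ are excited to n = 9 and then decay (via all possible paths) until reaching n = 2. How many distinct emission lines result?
28

The electron can occupy levels n = 2, 3, ..., 9 during de-excitation — that is m = 9 - 2 + 1 = 8 distinct levels.

The number of distinct spectral lines equals the number of ways to choose 2 of these m levels (each pair gives one possible emission transition):

Number of lines = m(m-1)/2 = 8×7/2 = 28

These correspond to all possible transitions between the 8 levels:
9 → 8, 9 → 7, 9 → 6, 9 → 5, 9 → 4, 9 → 3, 9 → 2, 8 → 7...

Each transition produces a photon with a unique energy (and thus wavelength). This count does not depend on Z.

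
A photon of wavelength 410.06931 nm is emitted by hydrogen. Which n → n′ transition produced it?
n = 6 → n = 2

First, find the photon energy from the wavelength (hc = 1239.84 eV·nm):
E = hc/λ = 1239.84 eV·nm / 410.06931 nm = 3.0234889 eV

The energy levels of hydrogen satisfy E_n = -13.6057 / n² eV, so an emission n_i → n_f releases
ΔE = 13.6057 × (1/n_f² − 1/n_i²) eV.

Setting ΔE equal to the photon energy:
1/n_f² − 1/n_i² = 3.0234889 / 13.6057 = 0.22222222

Since 1/n_i² must be positive, we need 1/n_f² > 0.22222222, i.e. n_f ≤ 2. For each allowed n_f, solve n_i = (1/n_f² − 0.22222222)^(−1/2) and check whether it is a whole number:
  n_f = 1: 1/n_i² = 1.00000000 − 0.22222222 = 0.77777778 → n_i = 1.134  (not an integer) ✗
  n_f = 2: 1/n_i² = 0.25000000 − 0.22222222 = 0.02777778 → n_i = 6.000  → integer, n_i = 6 ✓

Only n_f = 2 gives an integer upper level, n_i = 6.

The transition is from n = 6 to n = 2 (emission).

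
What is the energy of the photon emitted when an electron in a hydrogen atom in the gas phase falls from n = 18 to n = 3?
1.46975 eV

The energy levels are E_n = -13.6057 eV / n².

Energy at n = 18: E_18 = -13.6057 / 18² = -0.04199290 eV
Energy at n = 3: E_3 = -13.6057 / 3² = -1.51174444 eV

For emission (electron falling to lower state), the photon energy is:
E_photon = E_18 - E_3 = |-0.04199290 - (-1.51174444)|
E_photon = 1.46975 eV

This energy is carried away by the emitted photon.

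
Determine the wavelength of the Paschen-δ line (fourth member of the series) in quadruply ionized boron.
40.186792 nm

The lines of a series are numbered from the longest wavelength (smallest ΔE) outward; the fourth line is the transition from n = n_f + 4 to n_f.
The Paschen series has all transitions ending at n_f = 3.

For B⁴⁺ (Z = 5), the fourth line (δ-line) is the jump from n = 7 to n = 3:
E_7 = -13.6057 × 5² / 7² = -6.94168367 eV
E_3 = -13.6057 × 5² / 3² = -37.79361111 eV
ΔE = E_7 - E_3 = 30.85192744 eV

λ = hc/E = 1239.84 eV·nm / 30.85192744 eV
λ = 40.186792 nm

This is the δ-line of the Paschen series in B⁴⁺.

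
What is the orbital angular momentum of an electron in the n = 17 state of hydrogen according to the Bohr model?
1.79277e-33 J·s (or 17ℏ)

In the Bohr model, angular momentum is quantized:
L = nℏ

where ℏ = h/(2π) = 1.0545718e-34 J·s

For n = 17:
L = 17 × 1.0545718e-34 J·s
L = 1.79277e-33 J·s

This can also be written as L = 17ℏ.
The angular momentum is an integer multiple of the reduced Planck constant.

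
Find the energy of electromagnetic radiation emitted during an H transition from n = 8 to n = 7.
0.0651 eV

The energy levels are E_n = -13.6057 eV / n².

Energy at n = 8: E_8 = -13.6057 / 8² = -0.2125891 eV
Energy at n = 7: E_7 = -13.6057 / 7² = -0.2776673 eV

For emission (electron falling to lower state), the photon energy is:
E_photon = E_8 - E_7 = |-0.2125891 - (-0.2776673)|
E_photon = 0.0651 eV

This energy is carried away by the emitted photon.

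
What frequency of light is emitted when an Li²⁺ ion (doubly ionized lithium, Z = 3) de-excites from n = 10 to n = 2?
7.10606e+15 Hz

First, find the transition energy:
E_10 = -13.6057 × 3² / 10² = -1.2245130 eV
E_2 = -13.6057 × 3² / 2² = -30.6128250 eV
|ΔE| = |E_2 - E_10| = 29.3883120 eV

Convert to Joules: E = 29.3883120 eV × (1.602177 × 10⁻¹⁹ J/eV) = 4.7085278e-18 J

Using E = hf:
f = E/h = 4.7085278e-18 J / (6.62607 × 10⁻³⁴ J·s)
f = 7.10606e+15 Hz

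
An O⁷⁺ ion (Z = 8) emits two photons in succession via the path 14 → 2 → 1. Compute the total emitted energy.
866.32212 eV

The energy levels of O⁷⁺ are E_n = -13.6057 × 8² / n² eV.

First transition (14 → 2):
ΔE₁ = |E_2 - E_14|
ΔE₁ = |-217.69120000000 - (-4.44267755102)| = 213.24852245 eV

Second transition (2 → 1):
ΔE₂ = |E_1 - E_2|
ΔE₂ = |-870.76480000000 - (-217.69120000000)| = 653.07360000 eV

Total energy released:
E_total = ΔE₁ + ΔE₂ = 213.24852245 + 653.07360000 = 866.32212 eV

Note: This equals the direct transition 14 → 1: 866.32212 eV ✓
Energy is conserved regardless of the path taken.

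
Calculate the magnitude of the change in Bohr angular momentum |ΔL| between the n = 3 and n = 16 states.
1.371e-33 J·s (or 13ℏ)

In the Bohr model, L_n = nℏ where ℏ = 1.05457e-34 J·s.

L_16 = 16ℏ = 1.68731e-33 J·s
L_3 = 3ℏ = 3.16371e-34 J·s

ΔL = L_16 - L_3 = (16 - 3)ℏ = 13ℏ
ΔL = 13 × 1.05457e-34 J·s = 1.371e-33 J·s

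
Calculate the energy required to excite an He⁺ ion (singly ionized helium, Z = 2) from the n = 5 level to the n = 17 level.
1.9886 eV

The energy levels of a hydrogen-like atom are E_n = -13.6057 Z² eV / n².

Energy at n = 5: E_5 = -13.6057 × 2² / 5² = -2.1769120 eV
Energy at n = 17: E_17 = -13.6057 × 2² / 17² = -0.1883142 eV

The excitation energy is the difference:
ΔE = E_17 - E_5
ΔE = -0.1883142 - (-2.1769120)
ΔE = 1.9886 eV

Since this is positive, energy must be absorbed (photon absorption).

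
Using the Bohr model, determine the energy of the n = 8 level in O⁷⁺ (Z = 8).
-13.61 eV

For hydrogen-like ions, the energy levels scale with Z²:
E_n = -13.6057 Z² / n² eV

For O⁷⁺ (Z = 8) at n = 8:
E_8 = -13.6057 × 8² / 8²
E_8 = -13.6057 × 64 / 64
E_8 = -870.7648 / 64
E_8 = -13.61 eV

The energy is 64 times more negative than hydrogen at the same n due to the stronger nuclear charge.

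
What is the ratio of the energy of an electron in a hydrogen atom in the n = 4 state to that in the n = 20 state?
25.000000

Using E_n = -13.6057 Z² / n² eV with Z = 1:

E_4 = -13.6057 / 4² = -13.6057 / 16 = -0.850356250000 eV
E_20 = -13.6057 / 20² = -13.6057 / 400 = -0.034014250000 eV

The ratio is:
E_4/E_20 = (-0.850356250000) / (-0.034014250000)
E_4/E_20 = (-13.6057/16) / (-13.6057/400)
E_4/E_20 = 400/16
E_4/E_20 = 25.000000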